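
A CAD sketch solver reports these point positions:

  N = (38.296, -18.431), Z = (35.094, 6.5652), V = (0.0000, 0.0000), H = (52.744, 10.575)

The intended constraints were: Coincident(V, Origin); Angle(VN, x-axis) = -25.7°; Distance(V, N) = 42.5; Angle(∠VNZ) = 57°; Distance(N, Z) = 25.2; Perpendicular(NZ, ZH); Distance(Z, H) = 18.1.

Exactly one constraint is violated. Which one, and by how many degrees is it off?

Perpendicular(NZ, ZH) — off by 5.50°.

V = (0.00, 0.00) ✓; VN at -25.70° ✓; |VN| = 42.50 ✓; ∠VNZ = 57.00° ✓; |NZ| = 25.20 ✓; ∠(NZ, ZH) = 84.50° ✗; |ZH| = 18.10 ✓.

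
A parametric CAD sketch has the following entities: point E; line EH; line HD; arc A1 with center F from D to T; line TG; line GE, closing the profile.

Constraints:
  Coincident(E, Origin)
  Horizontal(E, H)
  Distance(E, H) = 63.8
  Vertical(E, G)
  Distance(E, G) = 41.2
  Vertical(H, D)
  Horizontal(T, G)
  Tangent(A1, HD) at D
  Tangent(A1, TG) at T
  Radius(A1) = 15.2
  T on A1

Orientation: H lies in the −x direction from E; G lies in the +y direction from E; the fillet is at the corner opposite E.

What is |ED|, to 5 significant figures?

68.894

E is at the origin; E and H share the same y with |EH| = 63.8 and H on the −x side, so H = (-63.800, 0.0000). EG is vertical with |EG| = 41.2 and G on the +y side, so G = (0.0000, 41.200). The virtual corner opposite E is at (-63.800, 41.200). The tangent condition forces FD to be normal to HD and tangency of A1 to TG means the radius FT is perpendicular to TG, with radius 15.2, so the center F sits 15.2 in from both sides at F = (-48.600, 26.000). That places the tangent points at D = (-63.800, 26.000) on HD and T = (-48.600, 41.200) on TG. Then |ED| = |D − E| = 68.894.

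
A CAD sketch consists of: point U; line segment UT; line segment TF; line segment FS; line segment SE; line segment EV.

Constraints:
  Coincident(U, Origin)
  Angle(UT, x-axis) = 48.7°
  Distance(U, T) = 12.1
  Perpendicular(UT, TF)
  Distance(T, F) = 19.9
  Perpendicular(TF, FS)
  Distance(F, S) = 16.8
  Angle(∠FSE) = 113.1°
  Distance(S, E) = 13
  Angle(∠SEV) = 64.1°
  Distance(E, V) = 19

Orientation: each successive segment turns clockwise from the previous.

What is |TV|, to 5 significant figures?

9.3397

U is at the origin; UT runs at 48.7° with length 12.1, so T = (7.9860, 9.0903). UT ⟂ TF, so TF runs at -41.300°; with |TF| = 19.9, F = (22.936, -4.0437). The perpendicularity gives FS at right angles to TF, so FS runs at -131.30°; with |FS| = 16.8, S = (11.848, -16.665). ∠FSE = 113.1° gives SE at 161.80° from the x-axis; with |SE| = 13.0, E = (-0.50149, -12.605). ∠SEV = 64.1° gives EV at 45.900° from the x-axis; with |EV| = 19.0, V = (12.721, 1.0398). Then |TV| = |V − T| = 9.3397.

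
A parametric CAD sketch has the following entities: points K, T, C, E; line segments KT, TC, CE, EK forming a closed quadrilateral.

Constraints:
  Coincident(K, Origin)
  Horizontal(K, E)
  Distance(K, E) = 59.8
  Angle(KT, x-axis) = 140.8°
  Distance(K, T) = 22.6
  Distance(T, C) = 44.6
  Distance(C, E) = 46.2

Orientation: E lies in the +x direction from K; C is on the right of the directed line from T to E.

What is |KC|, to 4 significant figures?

22.02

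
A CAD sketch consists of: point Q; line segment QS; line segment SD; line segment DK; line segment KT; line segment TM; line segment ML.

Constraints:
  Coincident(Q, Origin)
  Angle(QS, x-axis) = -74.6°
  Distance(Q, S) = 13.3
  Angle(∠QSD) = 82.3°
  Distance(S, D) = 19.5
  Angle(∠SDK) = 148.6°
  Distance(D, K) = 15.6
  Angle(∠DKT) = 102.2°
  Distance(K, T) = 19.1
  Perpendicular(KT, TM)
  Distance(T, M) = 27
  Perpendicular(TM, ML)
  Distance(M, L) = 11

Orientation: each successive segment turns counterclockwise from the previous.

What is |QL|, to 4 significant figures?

6.907

KT is perpendicular to TM, so TM runs at -137.7°; with |TM| = 27.0, M = (-2.297, 3.484). TM is perpendicular to ML, so ML runs at -47.70°; with |ML| = 11.0, L = (5.106, -4.652). Then |QL| = |L − Q| = 6.907.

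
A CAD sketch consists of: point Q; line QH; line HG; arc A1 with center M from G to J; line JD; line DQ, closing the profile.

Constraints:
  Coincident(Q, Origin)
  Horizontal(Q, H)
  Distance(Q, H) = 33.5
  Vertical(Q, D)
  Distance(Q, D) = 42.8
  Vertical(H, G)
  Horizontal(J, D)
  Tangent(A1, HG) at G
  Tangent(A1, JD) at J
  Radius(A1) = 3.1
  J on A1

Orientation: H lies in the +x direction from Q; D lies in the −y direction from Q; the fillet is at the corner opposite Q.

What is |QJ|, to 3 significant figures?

52.5

The virtual corner opposite Q is at (33.5, -42.8). Since A1 is tangent to HG there, MG ⟂ HG and A1 meets JD tangentially, so MJ is at right angles to JD, with radius 3.1, so the center M sits 3.1 in from both sides at M = (30.4, -39.7). That places the tangent points at G = (33.5, -39.7) on HG and J = (30.4, -42.8) on JD. Then |QJ| = |J − Q| = 52.5.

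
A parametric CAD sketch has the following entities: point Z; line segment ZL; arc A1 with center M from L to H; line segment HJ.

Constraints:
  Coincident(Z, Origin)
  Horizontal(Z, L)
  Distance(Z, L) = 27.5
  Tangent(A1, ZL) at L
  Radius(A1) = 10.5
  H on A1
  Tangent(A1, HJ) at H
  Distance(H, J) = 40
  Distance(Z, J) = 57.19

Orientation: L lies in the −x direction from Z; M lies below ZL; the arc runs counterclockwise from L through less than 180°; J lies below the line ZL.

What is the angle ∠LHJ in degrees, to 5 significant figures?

125.48°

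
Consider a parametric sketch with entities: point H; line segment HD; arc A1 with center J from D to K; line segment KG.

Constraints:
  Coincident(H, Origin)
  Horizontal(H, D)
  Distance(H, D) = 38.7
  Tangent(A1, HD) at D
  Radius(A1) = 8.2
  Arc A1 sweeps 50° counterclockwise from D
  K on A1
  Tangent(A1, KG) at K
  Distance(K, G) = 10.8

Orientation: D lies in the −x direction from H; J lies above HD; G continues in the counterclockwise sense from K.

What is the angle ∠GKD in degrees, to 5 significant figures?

155.00°

H is at the origin; HD is horizontal with |HD| = 38.7 and D on the −x side, so D = (-38.700, 0.0000). The tangent condition forces JD to be normal to HD, so J = D + (0, 8.2) = (-38.700, 8.2000). On A1, D sits at bearing -90° from J; a 50° counterclockwise sweep puts K at bearing -40°, so K = J + 8.2·(cos -40°, sin -40°) = (-32.418, 2.9291). Tangency of A1 to KG means the radius JK is perpendicular to KG, so KG runs along (−sin -40°, cos -40°); with |KG| = 10.8, G = (-25.476, 11.202). Then cos ∠GKD = KG·KD / (|KG||KD|), giving 155.00°.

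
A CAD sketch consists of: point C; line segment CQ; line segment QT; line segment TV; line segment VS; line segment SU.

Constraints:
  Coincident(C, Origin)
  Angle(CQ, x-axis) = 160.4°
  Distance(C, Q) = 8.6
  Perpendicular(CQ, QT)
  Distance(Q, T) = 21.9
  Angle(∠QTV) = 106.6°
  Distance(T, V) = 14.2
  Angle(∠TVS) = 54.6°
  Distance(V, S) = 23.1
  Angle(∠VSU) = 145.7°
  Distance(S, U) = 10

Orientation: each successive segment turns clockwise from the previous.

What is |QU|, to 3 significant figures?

2.65

∠TVS = 54.6° gives VS at -128° from the x-axis; with |VS| = 23.1, S = (-0.923, 4.67). ∠VSU = 145.7° gives SU at -163° from the x-axis; with |SU| = 10.0, U = (-10.5, 1.70). Then |QU| = |U − Q| = 2.65.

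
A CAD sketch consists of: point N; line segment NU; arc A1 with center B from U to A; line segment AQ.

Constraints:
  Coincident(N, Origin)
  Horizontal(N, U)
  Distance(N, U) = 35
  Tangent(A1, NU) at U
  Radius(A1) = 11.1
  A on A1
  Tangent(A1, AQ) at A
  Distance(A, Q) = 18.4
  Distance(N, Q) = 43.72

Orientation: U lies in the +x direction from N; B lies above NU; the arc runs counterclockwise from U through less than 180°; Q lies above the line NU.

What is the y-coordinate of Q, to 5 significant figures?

31.959

Checks: ∠(BU, UN) = 90.00° ✓; |BU| = 11.10 ✓; |BA| = 11.10 ✓; ∠(BA, AQ) = 90.00° ✓; |AQ| = 18.40 ✓; |NQ| = 43.72 ✓.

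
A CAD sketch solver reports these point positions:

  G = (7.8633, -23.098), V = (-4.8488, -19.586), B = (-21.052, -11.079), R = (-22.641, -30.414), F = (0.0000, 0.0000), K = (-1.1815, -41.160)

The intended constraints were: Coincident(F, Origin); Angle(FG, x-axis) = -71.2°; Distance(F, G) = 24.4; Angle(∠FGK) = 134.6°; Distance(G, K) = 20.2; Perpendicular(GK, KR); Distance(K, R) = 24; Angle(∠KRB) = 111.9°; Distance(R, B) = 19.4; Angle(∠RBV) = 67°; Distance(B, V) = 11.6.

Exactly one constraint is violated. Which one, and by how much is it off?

Distance(B, V) = 11.6 — off by 6.70.

F = (0.00, 0.00) ✓; FG at -71.20° ✓; |FG| = 24.40 ✓; ∠FGK = 134.6° ✓; |GK| = 20.20 ✓; ∠(GK, KR) = 90.00° ✓; |KR| = 24.00 ✓; ∠KRB = 111.9° ✓; |RB| = 19.40 ✓; ∠RBV = 67.00° ✓; |BV| = 18.30 ✗.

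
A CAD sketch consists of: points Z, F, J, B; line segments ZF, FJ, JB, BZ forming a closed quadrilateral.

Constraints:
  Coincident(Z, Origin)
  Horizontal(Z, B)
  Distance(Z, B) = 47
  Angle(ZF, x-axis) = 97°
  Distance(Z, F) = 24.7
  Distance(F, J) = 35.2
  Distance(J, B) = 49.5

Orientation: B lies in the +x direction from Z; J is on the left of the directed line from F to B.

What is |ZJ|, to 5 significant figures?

51.642

Checks: |FJ| = 35.20 ✓; |JB| = 49.50 ✓.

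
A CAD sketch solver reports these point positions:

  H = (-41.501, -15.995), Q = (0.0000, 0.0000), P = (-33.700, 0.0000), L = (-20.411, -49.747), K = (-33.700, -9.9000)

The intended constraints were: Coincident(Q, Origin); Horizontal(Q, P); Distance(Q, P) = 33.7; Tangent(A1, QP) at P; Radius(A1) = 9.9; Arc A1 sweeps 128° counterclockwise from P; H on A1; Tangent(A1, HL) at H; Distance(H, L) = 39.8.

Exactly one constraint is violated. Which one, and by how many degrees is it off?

Tangent(A1, HL) at H — off by 6.00°.

Q = (0.00, 0.00) ✓; Q.y = 0.00, P.y = 0.00 ✓; |QP| = 33.70 ✓; ∠(KP, PQ) = 90.00° ✓; |KP| = 9.900 ✓; bearing(K→H) − bearing(K→P) = 128.0° ✓; |KH| = 9.900 ✓; ∠(KH, HL) = 96.00° ✗; |HL| = 39.80 ✓.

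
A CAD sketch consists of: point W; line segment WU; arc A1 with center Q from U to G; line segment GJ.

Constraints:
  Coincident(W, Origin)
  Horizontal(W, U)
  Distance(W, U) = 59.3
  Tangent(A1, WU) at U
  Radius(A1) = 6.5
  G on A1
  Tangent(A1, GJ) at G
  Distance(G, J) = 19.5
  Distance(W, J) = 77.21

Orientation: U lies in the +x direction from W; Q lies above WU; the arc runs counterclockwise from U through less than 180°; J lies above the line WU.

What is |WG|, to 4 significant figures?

65.06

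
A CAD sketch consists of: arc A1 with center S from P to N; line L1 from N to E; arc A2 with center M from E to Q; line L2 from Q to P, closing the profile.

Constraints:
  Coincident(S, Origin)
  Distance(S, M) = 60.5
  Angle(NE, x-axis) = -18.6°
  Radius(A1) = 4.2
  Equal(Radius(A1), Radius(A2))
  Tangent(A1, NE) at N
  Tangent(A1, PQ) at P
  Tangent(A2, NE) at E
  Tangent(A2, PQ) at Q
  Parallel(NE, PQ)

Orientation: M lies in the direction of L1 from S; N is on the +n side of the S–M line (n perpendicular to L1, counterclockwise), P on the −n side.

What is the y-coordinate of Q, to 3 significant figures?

-23.3

The slot axis is L1's direction at -18.6°, so u = (cos -18.6°, sin -18.6°) = (0.948, -0.319) and n = (−sin -18.6°, cos -18.6°) = (0.319, 0.948). S is at the origin and M lies 60.5 along u from S, so M = 60.5·u = (57.3, -19.3). Tangency of A1 to both parallel lines with radius 4.2 puts N and P at S ± 4.2·n: N = (1.34, 3.98), P = (-1.34, -3.98). Equal radii place E and Q the same way about M: E = M + 4.2·n = (58.7, -15.3), Q = M − 4.2·n = (56.0, -23.3). So Q.y = -23.3.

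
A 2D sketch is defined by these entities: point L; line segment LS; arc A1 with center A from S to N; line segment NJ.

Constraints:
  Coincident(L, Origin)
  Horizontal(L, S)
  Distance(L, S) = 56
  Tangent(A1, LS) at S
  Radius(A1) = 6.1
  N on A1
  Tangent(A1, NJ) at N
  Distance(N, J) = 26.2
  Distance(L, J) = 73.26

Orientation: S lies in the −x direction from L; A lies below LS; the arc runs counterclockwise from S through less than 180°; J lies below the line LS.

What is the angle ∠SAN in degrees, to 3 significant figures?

80.3°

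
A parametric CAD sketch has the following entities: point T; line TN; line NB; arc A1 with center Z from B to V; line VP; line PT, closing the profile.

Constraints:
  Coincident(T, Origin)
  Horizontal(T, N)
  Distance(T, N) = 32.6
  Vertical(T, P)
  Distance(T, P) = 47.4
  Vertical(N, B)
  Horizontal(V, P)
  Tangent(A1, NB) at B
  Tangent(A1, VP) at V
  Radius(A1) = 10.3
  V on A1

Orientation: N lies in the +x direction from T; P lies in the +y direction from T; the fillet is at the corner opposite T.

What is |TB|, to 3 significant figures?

49.4

T is at the origin; T and N share the same y with |TN| = 32.6 and N on the +x side, so N = (32.6, 0.00). T and P share the same x with |TP| = 47.4 and P on the +y side, so P = (0.00, 47.4). The virtual corner opposite T is at (32.6, 47.4). Tangency of A1 to NB means the radius ZB is perpendicular to NB and the tangent condition forces ZV to be normal to VP, with radius 10.3, so the center Z sits 10.3 in from both sides at Z = (22.3, 37.1). That places the tangent points at B = (32.6, 37.1) on NB and V = (22.3, 47.4) on VP. Then |TB| = |B − T| = 49.4.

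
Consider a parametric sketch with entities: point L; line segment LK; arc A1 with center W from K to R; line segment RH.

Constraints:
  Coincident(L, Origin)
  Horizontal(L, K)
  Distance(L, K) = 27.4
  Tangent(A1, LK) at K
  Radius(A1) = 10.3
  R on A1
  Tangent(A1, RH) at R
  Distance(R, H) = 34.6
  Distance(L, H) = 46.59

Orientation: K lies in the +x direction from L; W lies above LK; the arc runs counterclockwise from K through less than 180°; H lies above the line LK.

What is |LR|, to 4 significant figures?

39.26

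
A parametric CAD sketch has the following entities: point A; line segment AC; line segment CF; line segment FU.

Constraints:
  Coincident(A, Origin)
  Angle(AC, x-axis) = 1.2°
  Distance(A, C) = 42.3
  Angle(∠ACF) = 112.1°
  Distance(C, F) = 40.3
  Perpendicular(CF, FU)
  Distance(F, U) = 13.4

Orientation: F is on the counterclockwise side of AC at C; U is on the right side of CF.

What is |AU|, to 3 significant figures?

77.0

A is at the origin; AC runs at 1.2° with length 42.3, so C = 42.3·(cos 1.2°, sin 1.2°) = (42.3, 0.886). ∠ACF = 112.1°, so CF runs at 1.2° + (180° − 112.1°) = 69.1° from the x-axis; with |CF| = 40.3, F = C + 40.3·(cos 69.1°, sin 69.1°) = (56.7, 38.5). CF is perpendicular to FU; with |FU| = 13.4 on the right of CF, U = F + 13.4·(0.934, -0.357) = (69.2, 33.8). Then |AU| = |U − A| = 77.0.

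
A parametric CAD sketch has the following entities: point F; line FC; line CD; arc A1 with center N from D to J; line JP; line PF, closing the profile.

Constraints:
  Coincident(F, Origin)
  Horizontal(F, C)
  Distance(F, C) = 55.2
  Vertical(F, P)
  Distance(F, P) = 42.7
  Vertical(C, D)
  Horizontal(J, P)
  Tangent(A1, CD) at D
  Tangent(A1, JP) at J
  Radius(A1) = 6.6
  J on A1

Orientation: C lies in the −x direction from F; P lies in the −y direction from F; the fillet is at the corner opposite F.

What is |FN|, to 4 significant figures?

60.54

FP is vertical with |FP| = 42.7 and P on the −y side, so P = (0.000, -42.70). The virtual corner opposite F is at (-55.20, -42.70). Tangency of A1 to CD means the radius ND is perpendicular to CD and since A1 is tangent to JP there, NJ ⟂ JP, with radius 6.6, so the center N sits 6.6 in from both sides at N = (-48.60, -36.10). Then |FN| = |N − F| = 60.54.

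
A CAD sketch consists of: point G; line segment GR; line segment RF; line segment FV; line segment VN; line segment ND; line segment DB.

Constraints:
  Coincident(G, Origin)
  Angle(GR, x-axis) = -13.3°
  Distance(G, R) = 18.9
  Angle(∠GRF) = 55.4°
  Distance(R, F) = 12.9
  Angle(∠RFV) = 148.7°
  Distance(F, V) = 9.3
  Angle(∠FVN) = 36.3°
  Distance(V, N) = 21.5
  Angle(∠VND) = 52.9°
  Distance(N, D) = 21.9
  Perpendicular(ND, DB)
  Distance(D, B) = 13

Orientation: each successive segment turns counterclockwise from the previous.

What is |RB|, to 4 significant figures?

22.62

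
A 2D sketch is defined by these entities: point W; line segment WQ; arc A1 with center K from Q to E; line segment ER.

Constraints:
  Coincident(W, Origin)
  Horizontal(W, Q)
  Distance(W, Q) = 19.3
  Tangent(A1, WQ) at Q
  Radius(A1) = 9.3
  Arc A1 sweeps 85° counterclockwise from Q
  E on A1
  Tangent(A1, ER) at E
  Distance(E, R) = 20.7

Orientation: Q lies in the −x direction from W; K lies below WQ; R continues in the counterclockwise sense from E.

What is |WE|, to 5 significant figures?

29.799

Tangency of A1 to WQ means the radius KQ is perpendicular to WQ, so K = Q + (0, -9.3) = (-19.300, -9.3000). On A1, Q sits at bearing 90° from K; an 85° counterclockwise sweep puts E at bearing 175°, so E = K + 9.3·(cos 175°, sin 175°) = (-28.565, -8.4895). Then |WE| = |E − W| = 29.799.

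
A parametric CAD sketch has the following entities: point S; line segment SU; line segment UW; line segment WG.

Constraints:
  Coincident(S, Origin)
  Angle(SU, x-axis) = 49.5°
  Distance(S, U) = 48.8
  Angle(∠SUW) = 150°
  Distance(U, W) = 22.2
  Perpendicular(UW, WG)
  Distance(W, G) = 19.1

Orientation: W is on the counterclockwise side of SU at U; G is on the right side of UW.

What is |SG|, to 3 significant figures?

77.8

∠SUW = 150.0°, so UW runs at 49.5° + (180° − 150.0°) = 79.5° from the x-axis; with |UW| = 22.2, W = U + 22.2·(cos 79.5°, sin 79.5°) = (35.7, 58.9). UW is perpendicular to WG; with |WG| = 19.1 on the right of UW, G = W + 19.1·(0.983, -0.182) = (54.5, 55.5). Then |SG| = |G − S| = 77.8.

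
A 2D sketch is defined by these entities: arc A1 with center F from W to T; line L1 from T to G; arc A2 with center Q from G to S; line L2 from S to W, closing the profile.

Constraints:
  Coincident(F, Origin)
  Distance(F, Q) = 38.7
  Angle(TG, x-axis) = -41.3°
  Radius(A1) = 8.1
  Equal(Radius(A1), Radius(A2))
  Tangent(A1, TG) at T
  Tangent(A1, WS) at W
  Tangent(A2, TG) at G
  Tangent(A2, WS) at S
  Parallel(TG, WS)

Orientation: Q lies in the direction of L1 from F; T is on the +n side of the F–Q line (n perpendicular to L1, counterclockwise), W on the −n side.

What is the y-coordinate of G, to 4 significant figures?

-19.46

The slot axis is L1's direction at -41.3°, so u = (cos -41.3°, sin -41.3°) = (0.7513, -0.6600) and n = (−sin -41.3°, cos -41.3°) = (0.6600, 0.7513). F is at the origin and Q lies 38.7 along u from F, so Q = 38.7·u = (29.07, -25.54). Tangency of A1 to both parallel lines with radius 8.1 puts T and W at F ± 8.1·n: T = (5.346, 6.085), W = (-5.346, -6.085). Equal radii place G and S the same way about Q: G = Q + 8.1·n = (34.42, -19.46), S = Q − 8.1·n = (23.73, -31.63). So G.y = -19.46.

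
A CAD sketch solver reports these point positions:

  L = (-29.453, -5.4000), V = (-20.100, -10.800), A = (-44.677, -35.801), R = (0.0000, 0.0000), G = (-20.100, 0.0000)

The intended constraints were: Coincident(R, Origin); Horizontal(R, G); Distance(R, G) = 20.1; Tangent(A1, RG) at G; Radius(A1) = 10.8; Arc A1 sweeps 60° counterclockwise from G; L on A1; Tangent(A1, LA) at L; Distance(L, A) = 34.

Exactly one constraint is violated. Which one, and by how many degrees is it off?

Tangent(A1, LA) at L — off by 3.40°.

R = (0.00, 0.00) ✓; R.y = 0.00, G.y = 0.00 ✓; |RG| = 20.10 ✓; ∠(VG, GR) = 90.00° ✓; |VG| = 10.80 ✓; bearing(V→L) − bearing(V→G) = 60.00° ✓; |VL| = 10.80 ✓; ∠(VL, LA) = 86.60° ✗; |LA| = 34.00 ✓.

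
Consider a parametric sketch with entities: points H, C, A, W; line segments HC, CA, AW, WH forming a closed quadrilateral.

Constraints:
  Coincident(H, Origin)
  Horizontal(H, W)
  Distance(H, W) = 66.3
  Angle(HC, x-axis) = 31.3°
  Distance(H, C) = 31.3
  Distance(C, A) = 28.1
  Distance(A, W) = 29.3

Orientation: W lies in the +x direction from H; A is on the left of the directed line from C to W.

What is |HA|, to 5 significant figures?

59.141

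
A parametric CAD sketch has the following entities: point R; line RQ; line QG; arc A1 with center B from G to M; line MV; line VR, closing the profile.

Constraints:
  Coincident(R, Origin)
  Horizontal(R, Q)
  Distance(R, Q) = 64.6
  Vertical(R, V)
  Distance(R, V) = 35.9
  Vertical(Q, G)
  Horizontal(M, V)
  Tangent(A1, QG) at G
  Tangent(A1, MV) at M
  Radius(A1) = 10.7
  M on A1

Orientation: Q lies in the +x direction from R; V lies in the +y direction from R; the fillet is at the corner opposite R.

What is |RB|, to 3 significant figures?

59.5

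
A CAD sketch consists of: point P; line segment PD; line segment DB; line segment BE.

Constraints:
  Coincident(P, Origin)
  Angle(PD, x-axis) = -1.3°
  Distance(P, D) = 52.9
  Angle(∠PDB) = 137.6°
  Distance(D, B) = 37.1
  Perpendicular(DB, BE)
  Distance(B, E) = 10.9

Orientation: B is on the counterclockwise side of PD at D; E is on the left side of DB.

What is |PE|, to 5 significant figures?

80.091

P is at the origin; PD runs at -1.3° with length 52.9, so D = 52.9·(cos -1.3°, sin -1.3°) = (52.886, -1.2002). ∠PDB = 137.6°, so DB runs at -1.3° + (180° − 137.6°) = 41.100° from the x-axis; with |DB| = 37.1, B = D + 37.1·(cos 41.100°, sin 41.100°) = (80.844, 23.188). The perpendicularity gives BE at right angles to DB; with |BE| = 10.9 on the left of DB, E = B + 10.9·(-0.65738, 0.75356) = (73.678, 31.402). Then |PE| = |E − P| = 80.091.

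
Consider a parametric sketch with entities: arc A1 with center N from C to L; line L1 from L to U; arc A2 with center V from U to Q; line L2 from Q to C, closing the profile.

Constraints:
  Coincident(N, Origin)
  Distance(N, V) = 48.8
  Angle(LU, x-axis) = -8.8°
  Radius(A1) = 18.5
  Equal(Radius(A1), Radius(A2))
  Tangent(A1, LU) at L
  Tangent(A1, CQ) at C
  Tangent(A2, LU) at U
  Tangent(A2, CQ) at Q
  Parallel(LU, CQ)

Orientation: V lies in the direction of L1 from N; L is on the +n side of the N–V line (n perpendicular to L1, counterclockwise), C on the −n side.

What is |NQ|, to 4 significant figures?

52.19

Tangency of A1 to both parallel lines with radius 18.5 puts L and C at N ± 18.5·n: L = (2.830, 18.28), C = (-2.830, -18.28). Equal radii place U and Q the same way about V: U = V + 18.5·n = (51.06, 10.82), Q = V − 18.5·n = (45.40, -25.75). Then |NQ| = |Q − N| = 52.19.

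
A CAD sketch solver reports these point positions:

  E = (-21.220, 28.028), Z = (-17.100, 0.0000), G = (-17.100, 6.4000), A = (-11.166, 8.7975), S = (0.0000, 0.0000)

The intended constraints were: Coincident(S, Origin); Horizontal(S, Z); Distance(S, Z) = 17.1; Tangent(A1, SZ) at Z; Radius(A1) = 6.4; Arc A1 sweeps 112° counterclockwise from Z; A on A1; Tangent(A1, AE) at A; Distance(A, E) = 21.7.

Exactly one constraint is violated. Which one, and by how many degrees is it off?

Tangent(A1, AE) at A — off by 5.60°.

S = (0.00, 0.00) ✓; S.y = 0.00, Z.y = 0.00 ✓; |SZ| = 17.10 ✓; ∠(GZ, ZS) = 90.00° ✓; |GZ| = 6.400 ✓; bearing(G→A) − bearing(G→Z) = 112.0° ✓; |GA| = 6.400 ✓; ∠(GA, AE) = 84.40° ✗; |AE| = 21.70 ✓.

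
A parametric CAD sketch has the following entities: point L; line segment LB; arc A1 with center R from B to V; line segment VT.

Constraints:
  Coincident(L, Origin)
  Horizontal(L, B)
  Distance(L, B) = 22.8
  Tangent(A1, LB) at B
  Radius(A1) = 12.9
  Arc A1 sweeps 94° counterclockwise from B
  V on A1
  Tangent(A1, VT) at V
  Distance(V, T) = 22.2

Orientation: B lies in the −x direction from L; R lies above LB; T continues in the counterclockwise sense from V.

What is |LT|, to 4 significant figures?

37.73

L is at the origin; LB is horizontal with |LB| = 22.8 and B on the −x side, so B = (-22.80, 0.000). Tangency of A1 to LB means the radius RB is perpendicular to LB, so R = B + (0, 12.9) = (-22.80, 12.90). On A1, B sits at bearing -90° from R; a 94° counterclockwise sweep puts V at bearing 4°, so V = R + 12.9·(cos 4°, sin 4°) = (-9.931, 13.80). The tangent condition forces RV to be normal to VT, so VT runs along (−sin 4°, cos 4°); with |VT| = 22.2, T = (-11.48, 35.95). Then |LT| = |T − L| = 37.73.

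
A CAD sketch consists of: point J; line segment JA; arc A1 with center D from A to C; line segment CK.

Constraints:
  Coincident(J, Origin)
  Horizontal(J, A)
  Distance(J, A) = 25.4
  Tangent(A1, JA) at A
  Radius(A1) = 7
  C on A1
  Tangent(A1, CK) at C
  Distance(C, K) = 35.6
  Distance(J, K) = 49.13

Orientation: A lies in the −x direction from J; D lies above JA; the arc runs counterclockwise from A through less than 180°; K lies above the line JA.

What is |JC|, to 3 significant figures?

20.1

J is at the origin; J and A share the same y with |JA| = 25.4 and A on the −x side, so A = (-25.4, 0.00). Since A1 is tangent to JA there, DA ⟂ JA, so D = A + (0, 7) = (-25.4, 7.00). Since DC ⟂ CK (tangency), |DK| = √(7.0² + 35.6²) = 36.3 regardless of where C sits on A1. So K lies on both circle(J, 49.13) and circle(D, 36.3); the above-JA intersection is K = (-23.4, 43.2). C is the foot of the tangent from K: C = (-18.5, 7.96).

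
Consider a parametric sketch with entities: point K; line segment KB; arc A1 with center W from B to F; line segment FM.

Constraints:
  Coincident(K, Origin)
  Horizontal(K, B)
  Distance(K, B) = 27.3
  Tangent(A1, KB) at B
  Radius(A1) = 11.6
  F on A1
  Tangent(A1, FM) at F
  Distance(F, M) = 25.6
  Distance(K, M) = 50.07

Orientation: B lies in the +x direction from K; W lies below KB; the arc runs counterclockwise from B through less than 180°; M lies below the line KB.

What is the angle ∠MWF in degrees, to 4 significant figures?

65.62°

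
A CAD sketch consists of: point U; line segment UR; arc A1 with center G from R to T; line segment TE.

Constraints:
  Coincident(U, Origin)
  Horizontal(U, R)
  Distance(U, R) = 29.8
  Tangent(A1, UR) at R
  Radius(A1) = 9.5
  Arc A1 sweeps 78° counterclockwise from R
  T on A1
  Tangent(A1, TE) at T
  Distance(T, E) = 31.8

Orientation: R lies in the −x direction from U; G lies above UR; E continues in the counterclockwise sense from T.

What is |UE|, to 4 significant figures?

41.05

U is at the origin; U and R share the same y with |UR| = 29.8 and R on the −x side, so R = (-29.80, 0.000). A1 meets UR tangentially, so GR is at right angles to UR, so G = R + (0, 9.5) = (-29.80, 9.500). On A1, R sits at bearing -90° from G; a 78° counterclockwise sweep puts T at bearing -12°, so T = G + 9.5·(cos -12°, sin -12°) = (-20.51, 7.525). Tangency of A1 to TE means the radius GT is perpendicular to TE, so TE runs along (−sin -12°, cos -12°); with |TE| = 31.8, E = (-13.90, 38.63). Then |UE| = |E − U| = 41.05.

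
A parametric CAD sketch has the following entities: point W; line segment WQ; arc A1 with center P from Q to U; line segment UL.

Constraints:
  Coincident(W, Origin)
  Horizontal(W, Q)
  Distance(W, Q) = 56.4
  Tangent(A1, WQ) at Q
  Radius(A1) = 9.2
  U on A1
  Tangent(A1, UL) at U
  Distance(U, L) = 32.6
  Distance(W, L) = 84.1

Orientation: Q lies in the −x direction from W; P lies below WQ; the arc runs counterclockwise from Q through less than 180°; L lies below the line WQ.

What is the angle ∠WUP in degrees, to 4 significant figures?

23.90°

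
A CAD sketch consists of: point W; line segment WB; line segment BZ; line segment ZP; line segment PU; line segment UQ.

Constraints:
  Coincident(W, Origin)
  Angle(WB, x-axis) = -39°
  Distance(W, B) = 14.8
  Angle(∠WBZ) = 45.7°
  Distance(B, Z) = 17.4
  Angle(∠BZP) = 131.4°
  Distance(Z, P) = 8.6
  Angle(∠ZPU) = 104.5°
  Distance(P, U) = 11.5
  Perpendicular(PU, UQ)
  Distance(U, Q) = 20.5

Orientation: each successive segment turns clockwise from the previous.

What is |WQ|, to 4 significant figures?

12.30

∠ZPU = 104.5° gives PU at 62.60° from the x-axis; with |PU| = 11.5, U = (-6.888, 4.609). PU is perpendicular to UQ, so UQ runs at -27.40°; with |UQ| = 20.5, Q = (11.31, -4.825). Then |WQ| = |Q − W| = 12.30.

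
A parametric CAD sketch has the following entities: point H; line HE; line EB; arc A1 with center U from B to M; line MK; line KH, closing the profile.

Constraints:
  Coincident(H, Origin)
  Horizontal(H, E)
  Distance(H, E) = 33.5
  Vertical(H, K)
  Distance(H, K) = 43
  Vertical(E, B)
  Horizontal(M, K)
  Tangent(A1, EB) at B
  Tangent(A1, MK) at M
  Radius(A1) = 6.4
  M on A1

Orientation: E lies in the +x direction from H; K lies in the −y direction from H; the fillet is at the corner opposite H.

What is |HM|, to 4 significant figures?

50.83

H is at the origin; H and E share the same y with |HE| = 33.5 and E on the +x side, so E = (33.50, 0.000). H and K share the same x with |HK| = 43.0 and K on the −y side, so K = (0.000, -43.00). The virtual corner opposite H is at (33.50, -43.00). Since A1 is tangent to EB there, UB ⟂ EB and A1 meets MK tangentially, so UM is at right angles to MK, with radius 6.4, so the center U sits 6.4 in from both sides at U = (27.10, -36.60). That places the tangent points at B = (33.50, -36.60) on EB and M = (27.10, -43.00) on MK. Then |HM| = |M − H| = 50.83.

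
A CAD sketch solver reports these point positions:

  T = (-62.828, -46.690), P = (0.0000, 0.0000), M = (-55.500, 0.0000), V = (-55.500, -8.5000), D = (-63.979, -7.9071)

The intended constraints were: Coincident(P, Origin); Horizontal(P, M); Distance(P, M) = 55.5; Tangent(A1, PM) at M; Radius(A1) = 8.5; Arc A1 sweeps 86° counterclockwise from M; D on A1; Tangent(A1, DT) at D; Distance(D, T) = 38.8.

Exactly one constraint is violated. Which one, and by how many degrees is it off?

Tangent(A1, DT) at D — off by 5.70°.

P = (0.00, 0.00) ✓; P.y = 0.00, M.y = 0.00 ✓; |PM| = 55.50 ✓; ∠(VM, MP) = 90.00° ✓; |VM| = 8.500 ✓; bearing(V→D) − bearing(V→M) = 86.00° ✓; |VD| = 8.500 ✓; ∠(VD, DT) = 84.30° ✗; |DT| = 38.80 ✓.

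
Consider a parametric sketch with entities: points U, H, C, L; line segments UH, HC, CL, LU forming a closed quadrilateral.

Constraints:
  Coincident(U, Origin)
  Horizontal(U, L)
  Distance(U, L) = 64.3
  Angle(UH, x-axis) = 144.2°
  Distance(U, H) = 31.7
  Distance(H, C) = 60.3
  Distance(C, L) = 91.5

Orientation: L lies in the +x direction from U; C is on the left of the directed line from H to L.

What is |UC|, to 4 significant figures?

70.34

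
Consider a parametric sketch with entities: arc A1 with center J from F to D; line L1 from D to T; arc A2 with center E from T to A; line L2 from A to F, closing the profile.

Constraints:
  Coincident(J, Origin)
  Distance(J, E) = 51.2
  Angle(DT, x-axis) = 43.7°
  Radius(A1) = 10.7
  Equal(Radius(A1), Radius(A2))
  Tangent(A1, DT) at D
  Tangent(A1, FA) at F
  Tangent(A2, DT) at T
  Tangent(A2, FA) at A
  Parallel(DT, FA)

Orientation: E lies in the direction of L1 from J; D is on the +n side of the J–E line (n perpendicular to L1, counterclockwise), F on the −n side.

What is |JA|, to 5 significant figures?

52.306

The slot axis is L1's direction at 43.7°, so u = (cos 43.7°, sin 43.7°) = (0.72297, 0.69088) and n = (−sin 43.7°, cos 43.7°) = (-0.69088, 0.72297). J is at the origin and E lies 51.2 along u from J, so E = 51.2·u = (37.016, 35.373). Tangency of A1 to both parallel lines with radius 10.7 puts D and F at J ± 10.7·n: D = (-7.3924, 7.7357), F = (7.3924, -7.7357). Equal radii place T and A the same way about E: T = E + 10.7·n = (29.623, 43.109), A = E − 10.7·n = (44.408, 27.637). Then |JA| = |A − J| = 52.306.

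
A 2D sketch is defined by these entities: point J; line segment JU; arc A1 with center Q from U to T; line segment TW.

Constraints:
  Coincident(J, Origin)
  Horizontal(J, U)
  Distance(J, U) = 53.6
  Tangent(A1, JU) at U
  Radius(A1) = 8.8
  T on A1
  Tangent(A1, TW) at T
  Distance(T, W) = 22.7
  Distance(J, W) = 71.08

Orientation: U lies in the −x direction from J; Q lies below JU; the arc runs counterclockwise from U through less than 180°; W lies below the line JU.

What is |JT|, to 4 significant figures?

62.90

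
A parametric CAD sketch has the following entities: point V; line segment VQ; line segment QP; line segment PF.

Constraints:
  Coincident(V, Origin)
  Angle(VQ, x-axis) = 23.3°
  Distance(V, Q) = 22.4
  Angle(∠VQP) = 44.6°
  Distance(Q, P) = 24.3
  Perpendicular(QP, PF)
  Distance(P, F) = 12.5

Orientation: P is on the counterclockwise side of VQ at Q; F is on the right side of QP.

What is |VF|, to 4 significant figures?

29.44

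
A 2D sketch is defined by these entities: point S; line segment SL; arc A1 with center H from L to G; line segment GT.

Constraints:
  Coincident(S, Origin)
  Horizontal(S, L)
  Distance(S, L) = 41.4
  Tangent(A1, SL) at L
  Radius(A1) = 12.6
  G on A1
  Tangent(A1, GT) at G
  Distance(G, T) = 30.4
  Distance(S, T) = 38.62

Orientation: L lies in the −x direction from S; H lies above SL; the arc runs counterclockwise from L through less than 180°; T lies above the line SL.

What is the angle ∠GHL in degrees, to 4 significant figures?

64.65°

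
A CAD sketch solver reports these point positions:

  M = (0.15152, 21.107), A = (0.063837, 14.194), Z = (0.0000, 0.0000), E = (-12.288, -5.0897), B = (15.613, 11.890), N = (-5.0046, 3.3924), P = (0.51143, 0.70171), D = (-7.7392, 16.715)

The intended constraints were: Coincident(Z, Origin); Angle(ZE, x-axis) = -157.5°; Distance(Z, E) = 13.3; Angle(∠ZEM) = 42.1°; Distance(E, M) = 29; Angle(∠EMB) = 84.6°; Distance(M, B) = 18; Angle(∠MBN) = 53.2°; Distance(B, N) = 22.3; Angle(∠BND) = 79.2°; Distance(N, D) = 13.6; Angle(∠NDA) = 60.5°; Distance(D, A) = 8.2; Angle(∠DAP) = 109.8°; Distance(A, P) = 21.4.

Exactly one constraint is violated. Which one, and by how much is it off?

Distance(A, P) = 21.4 — off by 7.90.

Z = (0.00, 0.00) ✓; ZE at -157.5° ✓; |ZE| = 13.30 ✓; ∠ZEM = 42.10° ✓; |EM| = 29.00 ✓; ∠EMB = 84.60° ✓; |MB| = 18.00 ✓; ∠MBN = 53.20° ✓; |BN| = 22.30 ✓; ∠BND = 79.20° ✓; |ND| = 13.60 ✓; ∠NDA = 60.50° ✓; |DA| = 8.200 ✓; ∠DAP = 109.8° ✓; |AP| = 13.50 ✗.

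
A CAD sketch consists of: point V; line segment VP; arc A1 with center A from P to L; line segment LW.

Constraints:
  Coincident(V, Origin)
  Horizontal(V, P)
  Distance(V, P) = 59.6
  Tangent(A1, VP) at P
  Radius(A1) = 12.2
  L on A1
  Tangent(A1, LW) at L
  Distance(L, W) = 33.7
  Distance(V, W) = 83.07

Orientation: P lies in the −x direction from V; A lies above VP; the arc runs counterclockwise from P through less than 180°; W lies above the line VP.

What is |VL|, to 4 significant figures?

53.08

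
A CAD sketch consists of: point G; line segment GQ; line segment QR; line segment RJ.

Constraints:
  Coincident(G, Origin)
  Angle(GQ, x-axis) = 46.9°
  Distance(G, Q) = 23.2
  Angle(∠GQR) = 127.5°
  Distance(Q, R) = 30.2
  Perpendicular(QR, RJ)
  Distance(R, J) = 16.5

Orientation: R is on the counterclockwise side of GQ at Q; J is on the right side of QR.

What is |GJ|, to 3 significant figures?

56.4

G is at the origin; GQ runs at 46.9° with length 23.2, so Q = 23.2·(cos 46.9°, sin 46.9°) = (15.9, 16.9). ∠GQR = 127.5°, so QR runs at 46.9° + (180° − 127.5°) = 99.4° from the x-axis; with |QR| = 30.2, R = Q + 30.2·(cos 99.4°, sin 99.4°) = (10.9, 46.7). QR ⟂ RJ; with |RJ| = 16.5 on the right of QR, J = R + 16.5·(0.987, 0.163) = (27.2, 49.4). Then |GJ| = |J − G| = 56.4.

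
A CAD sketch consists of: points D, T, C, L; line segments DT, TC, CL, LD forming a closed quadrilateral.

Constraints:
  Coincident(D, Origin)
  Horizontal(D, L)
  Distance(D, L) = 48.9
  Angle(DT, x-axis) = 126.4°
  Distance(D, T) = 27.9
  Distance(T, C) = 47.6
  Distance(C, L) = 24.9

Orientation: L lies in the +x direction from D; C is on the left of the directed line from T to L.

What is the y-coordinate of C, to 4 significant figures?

17.03

Checks: D = (0.00, 0.00) ✓; |TC| = 47.60 ✓; |CL| = 24.90 ✓.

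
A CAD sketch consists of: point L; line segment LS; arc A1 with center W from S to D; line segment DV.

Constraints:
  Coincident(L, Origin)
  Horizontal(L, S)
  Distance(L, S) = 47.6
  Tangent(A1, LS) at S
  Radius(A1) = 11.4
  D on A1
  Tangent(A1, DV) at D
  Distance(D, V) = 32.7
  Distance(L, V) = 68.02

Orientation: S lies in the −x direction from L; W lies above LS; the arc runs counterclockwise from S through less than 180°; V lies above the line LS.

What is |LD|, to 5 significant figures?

40.419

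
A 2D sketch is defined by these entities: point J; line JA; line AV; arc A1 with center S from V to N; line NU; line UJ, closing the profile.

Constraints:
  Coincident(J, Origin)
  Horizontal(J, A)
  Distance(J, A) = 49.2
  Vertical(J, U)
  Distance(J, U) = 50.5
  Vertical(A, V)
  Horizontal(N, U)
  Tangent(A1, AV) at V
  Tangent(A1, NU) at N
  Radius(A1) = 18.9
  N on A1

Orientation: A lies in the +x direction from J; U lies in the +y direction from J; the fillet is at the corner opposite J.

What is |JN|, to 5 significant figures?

58.893

J is at the origin; JA is horizontal with |JA| = 49.2 and A on the +x side, so A = (49.200, 0.0000). JU is vertical with |JU| = 50.5 and U on the +y side, so U = (0.0000, 50.500). The virtual corner opposite J is at (49.200, 50.500). A1 meets AV tangentially, so SV is at right angles to AV and the tangent condition forces SN to be normal to NU, with radius 18.9, so the center S sits 18.9 in from both sides at S = (30.300, 31.600). That places the tangent points at V = (49.200, 31.600) on AV and N = (30.300, 50.500) on NU. Then |JN| = |N − J| = 58.893.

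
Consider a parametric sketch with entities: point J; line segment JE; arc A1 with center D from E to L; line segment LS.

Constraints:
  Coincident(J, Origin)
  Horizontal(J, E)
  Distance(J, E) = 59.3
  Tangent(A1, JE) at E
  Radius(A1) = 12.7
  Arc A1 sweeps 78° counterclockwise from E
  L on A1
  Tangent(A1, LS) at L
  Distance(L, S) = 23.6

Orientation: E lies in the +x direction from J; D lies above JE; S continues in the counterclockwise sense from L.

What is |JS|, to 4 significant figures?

83.49

J is at the origin; JE is horizontal with |JE| = 59.3 and E on the +x side, so E = (59.30, 0.000). Tangency of A1 to JE means the radius DE is perpendicular to JE, so D = E + (0, 12.7) = (59.30, 12.70). On A1, E sits at bearing -90° from D; a 78° counterclockwise sweep puts L at bearing -12°, so L = D + 12.7·(cos -12°, sin -12°) = (71.72, 10.06). Tangency of A1 to LS means the radius DL is perpendicular to LS, so LS runs along (−sin -12°, cos -12°); with |LS| = 23.6, S = (76.63, 33.14). Then |JS| = |S − J| = 83.49.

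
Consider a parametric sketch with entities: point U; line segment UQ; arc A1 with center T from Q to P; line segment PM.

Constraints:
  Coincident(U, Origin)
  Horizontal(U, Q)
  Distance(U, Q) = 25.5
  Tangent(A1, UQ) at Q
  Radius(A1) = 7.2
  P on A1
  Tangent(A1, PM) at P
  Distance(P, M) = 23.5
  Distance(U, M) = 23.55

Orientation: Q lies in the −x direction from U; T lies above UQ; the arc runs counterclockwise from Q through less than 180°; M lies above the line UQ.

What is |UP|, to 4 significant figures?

19.79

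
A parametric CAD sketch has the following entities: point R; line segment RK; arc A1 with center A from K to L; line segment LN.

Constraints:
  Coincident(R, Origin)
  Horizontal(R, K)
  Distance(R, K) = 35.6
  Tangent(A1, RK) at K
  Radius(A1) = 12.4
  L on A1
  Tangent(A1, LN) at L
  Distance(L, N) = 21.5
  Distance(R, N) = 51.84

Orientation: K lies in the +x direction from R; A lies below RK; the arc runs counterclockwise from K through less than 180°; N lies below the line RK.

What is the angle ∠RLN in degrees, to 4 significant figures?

158.1°

Checks: |AL| = 12.40 ✓; ∠(AL, LN) = 90.00° ✓; |LN| = 21.50 ✓; |RN| = 51.84 ✓.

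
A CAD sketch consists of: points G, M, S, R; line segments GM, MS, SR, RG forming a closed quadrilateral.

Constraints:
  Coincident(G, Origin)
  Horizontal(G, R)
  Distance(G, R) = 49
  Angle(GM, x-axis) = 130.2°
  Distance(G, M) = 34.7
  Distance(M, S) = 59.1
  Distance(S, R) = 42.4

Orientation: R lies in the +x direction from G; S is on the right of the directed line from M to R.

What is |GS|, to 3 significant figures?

24.6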